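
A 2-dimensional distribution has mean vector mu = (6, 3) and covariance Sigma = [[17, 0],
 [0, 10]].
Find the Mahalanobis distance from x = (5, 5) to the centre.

Step 1 — centre the observation: (x - mu) = (-1, 2).

Step 2 — invert Sigma. det(Sigma) = 17·10 - (0)² = 170.
  Sigma^{-1} = (1/det) · [[d, -b], [-b, a]] = [[0.0588, 0],
 [0, 0.1]].

Step 3 — form the quadratic (x - mu)^T · Sigma^{-1} · (x - mu):
  Sigma^{-1} · (x - mu) = (-0.0588, 0.2).
  (x - mu)^T · [Sigma^{-1} · (x - mu)] = (-1)·(-0.0588) + (2)·(0.2) = 0.4588.

Step 4 — take square root: d = √(0.4588) ≈ 0.6774.

d(x, mu) = √(0.4588) ≈ 0.6774


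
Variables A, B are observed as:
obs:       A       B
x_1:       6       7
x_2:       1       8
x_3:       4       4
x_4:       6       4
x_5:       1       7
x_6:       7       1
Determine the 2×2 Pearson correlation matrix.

Step 1 — column means:
  mean(A) = (6 + 1 + 4 + 6 + 1 + 7) / 6 = 25/6 = 4.1667
  mean(B) = (7 + 8 + 4 + 4 + 7 + 1) / 6 = 31/6 = 5.1667

Step 2 — sample variances and covariances s[i,j] = (1/(n-1)) · Σ_k (x_{k,i} - mean_i) · (x_{k,j} - mean_j), with n-1 = 5:
  s[A,A] = ((1.8333)·(1.8333) + (-3.1667)·(-3.1667) + (-0.1667)·(-0.1667) + (1.8333)·(1.8333) + (-3.1667)·(-3.1667) + (2.8333)·(2.8333)) / 5 = 34.8333/5 = 6.9667
  s[A,B] = ((1.8333)·(1.8333) + (-3.1667)·(2.8333) + (-0.1667)·(-1.1667) + (1.8333)·(-1.1667) + (-3.1667)·(1.8333) + (2.8333)·(-4.1667)) / 5 = -25.1667/5 = -5.0333
  s[B,B] = ((1.8333)·(1.8333) + (2.8333)·(2.8333) + (-1.1667)·(-1.1667) + (-1.1667)·(-1.1667) + (1.8333)·(1.8333) + (-4.1667)·(-4.1667)) / 5 = 34.8333/5 = 6.9667
  Sample standard deviations s_i = √(s[i,i]):
  s(A) = √(6.9667) = 2.6394
  s(B) = √(6.9667) = 2.6394

Step 3 — r_{ij} = s_{ij} / (s_i · s_j):
  r[A,A] = 1 (diagonal).
  r[A,B] = -5.0333 / (2.6394 · 2.6394) = -5.0333 / 6.9667 = -0.7225
  r[B,B] = 1 (diagonal).

R is symmetric with unit diagonal. Assembling:

R = [[1, -0.7225],
 [-0.7225, 1]]


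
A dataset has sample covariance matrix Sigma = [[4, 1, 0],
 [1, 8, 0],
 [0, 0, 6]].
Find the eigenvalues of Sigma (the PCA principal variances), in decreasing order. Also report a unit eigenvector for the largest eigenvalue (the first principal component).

Step 1 — characteristic polynomial p(λ) = det(λI - Sigma) = λ³ - tr·λ² + c_1·λ - det, where tr = trace, c_1 = sum of the principal 2×2 minors, det = det(Sigma):
  tr = 4 + 8 + 6 = 18,
  c_1 = (4·8 - (1)²) + (4·6 - (0)²) + (8·6 - (0)²) = 31 + 24 + 48 = 103,
  det = 4·(8·6 - (0)²) - (1)·((1)·6 - (0)·(0)) + (0)·((1)·(0) - 8·(0)) = 4·(48) - (1)·(6) + (0)·(0) = 186.
  So p(λ) = λ³ - 18λ² + 103λ - 186.
Step 2 — look for an integer root (rational root theorem: any rational root is an integer divisor of 186). Testing λ = 6:
  p(6) = 216 - 648 + 618 - 186 = 0  ✓
  Dividing out (λ - 6): p(λ) = (λ - 6)(λ² - 12λ + 31).
Step 3 — remaining eigenvalues from the quadratic λ² - 12λ + 31 = 0:
  Δ = 12² - 4·31 = 144 - 124 = 20,  λ = (12 ± √20)/2 = (12 ± 4.4721)/2 ≈ 8.2361 or 3.7639.
  Sorted: λ_1 = 8.2361,  λ_2 = 6,  λ_3 = 3.7639  (check: sum = 18 = tr ✓).

Step 4 — unit eigenvector for λ_1 ≈ 8.2361: v spans the null space of (Sigma - λ_1 I), whose rows are
  r_1 = (-4.2361, 1, 0),  r_2 = (1, -0.2361, 0),  r_3 = (0, 0, -2.2361).
  v is orthogonal to every row, so take v ∝ r_1 × r_3 = ((1)·(-2.2361) - (0)·(0), (0)·(0) - (-4.2361)·(-2.2361), (-4.2361)·(0) - (1)·(0)) ≈ (-2.2361, -9.4721, 0).
  Rescale (multiply by -1 so the first nonzero entry is positive): u = (2.2361, 9.4721, 0).
  ||u|| = √((2.2361)² + (9.4721)² + (0)²) = √(94.7214) ≈ 9.7325,  v_1 = u/||u|| ≈ (0.2298, 0.9732, 0) (||v_1|| = 1).

λ_1 = 8.2361,  λ_2 = 6,  λ_3 = 3.7639;  v_1 ≈ (0.2298, 0.9732, 0)


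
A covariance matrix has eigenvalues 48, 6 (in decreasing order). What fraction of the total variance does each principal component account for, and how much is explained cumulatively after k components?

Step 1 — total variance = trace(Sigma) = Σ λ_i = 48 + 6 = 54.

Step 2 — fraction explained by component i = λ_i / Σ λ:
  PC1: 48/54 = 0.8889
  PC2: 6/54 = 0.1111

Step 3 — cumulative fraction after k components = (λ_1 + ... + λ_k) / Σ λ:
  k = 1: 48/54 = 0.8889
  k = 2: (48 + 6)/54 = 54/54 = 1

Summary (fraction, with percent):

explained: PC1 0.8889 (88.89%), PC2 0.1111 (11.11%);  cumulative: 0.8889, 1


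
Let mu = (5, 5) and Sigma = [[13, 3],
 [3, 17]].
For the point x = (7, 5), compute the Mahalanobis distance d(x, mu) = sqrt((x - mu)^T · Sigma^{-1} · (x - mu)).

Step 1 — centre the observation: (x - mu) = (2, 0).

Step 2 — invert Sigma. det(Sigma) = 13·17 - (3)² = 212.
  Sigma^{-1} = (1/det) · [[d, -b], [-b, a]] = [[0.0802, -0.0142],
 [-0.0142, 0.0613]].

Step 3 — form the quadratic (x - mu)^T · Sigma^{-1} · (x - mu):
  Sigma^{-1} · (x - mu) = (0.1604, -0.0283).
  (x - mu)^T · [Sigma^{-1} · (x - mu)] = (2)·(0.1604) + (0)·(-0.0283) = 0.3208.

Step 4 — take square root: d = √(0.3208) ≈ 0.5664.

d(x, mu) = √(0.3208) ≈ 0.5664


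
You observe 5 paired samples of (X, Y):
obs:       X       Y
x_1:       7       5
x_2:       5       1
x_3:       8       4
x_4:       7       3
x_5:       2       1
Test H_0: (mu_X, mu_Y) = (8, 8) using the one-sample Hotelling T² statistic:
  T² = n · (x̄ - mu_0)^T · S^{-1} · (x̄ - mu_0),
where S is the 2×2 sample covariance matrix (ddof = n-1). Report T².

Step 1 — sample mean vector:
  mean(X) = (7 + 5 + 8 + 7 + 2) / 5 = 29/5 = 5.8
  mean(Y) = (5 + 1 + 4 + 3 + 1) / 5 = 14/5 = 2.8
  x̄ = (5.8, 2.8),  deviation x̄ - mu_0 = (5.8, 2.8) - (8, 8) = (-2.2, -5.2).

Step 2 — sample covariance matrix, S[i,j] = (1/(n-1)) · Σ_k (x_{k,i} - mean_i) · (x_{k,j} - mean_j), divisor n-1 = 4:
  S[X,X] = ((1.2)·(1.2) + (-0.8)·(-0.8) + (2.2)·(2.2) + (1.2)·(1.2) + (-3.8)·(-3.8)) / 4 = 22.8/4 = 5.7
  S[X,Y] = ((1.2)·(2.2) + (-0.8)·(-1.8) + (2.2)·(1.2) + (1.2)·(0.2) + (-3.8)·(-1.8)) / 4 = 13.8/4 = 3.45
  S[Y,Y] = ((2.2)·(2.2) + (-1.8)·(-1.8) + (1.2)·(1.2) + (0.2)·(0.2) + (-1.8)·(-1.8)) / 4 = 12.8/4 = 3.2
  S = [[5.7, 3.45],
 [3.45, 3.2]].

Step 3 — invert S. det(S) = 5.7·3.2 - (3.45)² = 6.3375.
  S^{-1} = (1/det) · [[d, -b], [-b, a]] = [[0.5049, -0.5444],
 [-0.5444, 0.8994]].

Step 4 — quadratic form (x̄ - mu_0)^T · S^{-1} · (x̄ - mu_0):
  S^{-1} · (x̄ - mu_0) = (1.7199, -3.4793),
  (x̄ - mu_0)^T · [...] = (-2.2)·(1.7199) + (-5.2)·(-3.4793) = 14.3085.

Step 5 — scale by n: T² = 5 · 14.3085 = 71.5424.

T² ≈ 71.5424


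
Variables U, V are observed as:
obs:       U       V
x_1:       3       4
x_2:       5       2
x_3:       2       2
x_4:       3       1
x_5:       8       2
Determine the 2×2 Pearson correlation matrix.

Step 1 — column means:
  mean(U) = (3 + 5 + 2 + 3 + 8) / 5 = 21/5 = 4.2
  mean(V) = (4 + 2 + 2 + 1 + 2) / 5 = 11/5 = 2.2

Step 2 — sample variances and covariances s[i,j] = (1/(n-1)) · Σ_k (x_{k,i} - mean_i) · (x_{k,j} - mean_j), with n-1 = 4:
  s[U,U] = ((-1.2)·(-1.2) + (0.8)·(0.8) + (-2.2)·(-2.2) + (-1.2)·(-1.2) + (3.8)·(3.8)) / 4 = 22.8/4 = 5.7
  s[U,V] = ((-1.2)·(1.8) + (0.8)·(-0.2) + (-2.2)·(-0.2) + (-1.2)·(-1.2) + (3.8)·(-0.2)) / 4 = -1.2/4 = -0.3
  s[V,V] = ((1.8)·(1.8) + (-0.2)·(-0.2) + (-0.2)·(-0.2) + (-1.2)·(-1.2) + (-0.2)·(-0.2)) / 4 = 4.8/4 = 1.2
  Sample standard deviations s_i = √(s[i,i]):
  s(U) = √(5.7) = 2.3875
  s(V) = √(1.2) = 1.0954

Step 3 — r_{ij} = s_{ij} / (s_i · s_j):
  r[U,U] = 1 (diagonal).
  r[U,V] = -0.3 / (2.3875 · 1.0954) = -0.3 / 2.6153 = -0.1147
  r[V,V] = 1 (diagonal).

R is symmetric with unit diagonal. Assembling:

R = [[1, -0.1147],
 [-0.1147, 1]]


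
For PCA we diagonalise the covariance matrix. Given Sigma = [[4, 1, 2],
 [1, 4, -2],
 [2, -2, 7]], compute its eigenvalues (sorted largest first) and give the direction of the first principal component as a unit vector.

Step 1 — characteristic polynomial p(λ) = det(λI - Sigma) = λ³ - tr·λ² + c_1·λ - det, where tr = trace, c_1 = sum of the principal 2×2 minors, det = det(Sigma):
  tr = 4 + 4 + 7 = 15,
  c_1 = (4·4 - (1)²) + (4·7 - (2)²) + (4·7 - (-2)²) = 15 + 24 + 24 = 63,
  det = 4·(4·7 - (-2)²) - (1)·((1)·7 - (-2)·(2)) + (2)·((1)·(-2) - 4·(2)) = 4·(24) - (1)·(11) + (2)·(-10) = 65.
  So p(λ) = λ³ - 15λ² + 63λ - 65.
Step 2 — look for an integer root (rational root theorem: any rational root is an integer divisor of 65). Testing λ = 5:
  p(5) = 125 - 375 + 315 - 65 = 0  ✓
  Dividing out (λ - 5): p(λ) = (λ - 5)(λ² - 10λ + 13).
Step 3 — remaining eigenvalues from the quadratic λ² - 10λ + 13 = 0:
  Δ = 10² - 4·13 = 100 - 52 = 48,  λ = (10 ± √48)/2 = (10 ± 6.9282)/2 ≈ 8.4641 or 1.5359.
  Sorted: λ_1 = 8.4641,  λ_2 = 5,  λ_3 = 1.5359  (check: sum = 15 = tr ✓).

Step 4 — unit eigenvector for λ_1 ≈ 8.4641: v spans the null space of (Sigma - λ_1 I), whose rows are
  r_1 = (-4.4641, 1, 2),  r_2 = (1, -4.4641, -2),  r_3 = (2, -2, -1.4641).
  v is orthogonal to every row, so take v ∝ r_1 × r_2 = ((1)·(-2) - (2)·(-4.4641), (2)·(1) - (-4.4641)·(-2), (-4.4641)·(-4.4641) - (1)·(1)) ≈ (6.9282, -6.9282, 18.9282).
  Let u = (6.9282, -6.9282, 18.9282).
  ||u|| = √((6.9282)² + (-6.9282)² + (18.9282)²) = √(454.2769) ≈ 21.3138,  v_1 = u/||u|| ≈ (0.3251, -0.3251, 0.8881) (||v_1|| = 1).

λ_1 = 8.4641,  λ_2 = 5,  λ_3 = 1.5359;  v_1 ≈ (0.3251, -0.3251, 0.8881)


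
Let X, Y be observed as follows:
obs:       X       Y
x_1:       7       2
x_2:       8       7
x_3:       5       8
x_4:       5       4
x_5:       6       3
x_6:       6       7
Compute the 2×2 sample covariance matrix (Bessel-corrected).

Step 1 — column means:
  mean(X) = (7 + 8 + 5 + 5 + 6 + 6) / 6 = 37/6 = 6.1667
  mean(Y) = (2 + 7 + 8 + 4 + 3 + 7) / 6 = 31/6 = 5.1667

Step 2 — sample covariance S[i,j] = (1/(n-1)) · Σ_k (x_{k,i} - mean_i) · (x_{k,j} - mean_j), with n-1 = 5.
  S[X,X] = ((0.8333)·(0.8333) + (1.8333)·(1.8333) + (-1.1667)·(-1.1667) + (-1.1667)·(-1.1667) + (-0.1667)·(-0.1667) + (-0.1667)·(-0.1667)) / 5 = 6.8333/5 = 1.3667
  S[X,Y] = ((0.8333)·(-3.1667) + (1.8333)·(1.8333) + (-1.1667)·(2.8333) + (-1.1667)·(-1.1667) + (-0.1667)·(-2.1667) + (-0.1667)·(1.8333)) / 5 = -1.1667/5 = -0.2333
  S[Y,Y] = ((-3.1667)·(-3.1667) + (1.8333)·(1.8333) + (2.8333)·(2.8333) + (-1.1667)·(-1.1667) + (-2.1667)·(-2.1667) + (1.8333)·(1.8333)) / 5 = 30.8333/5 = 6.1667

S is symmetric (S[j,i] = S[i,j]). Assembling:

S = [[1.3667, -0.2333],
 [-0.2333, 6.1667]]


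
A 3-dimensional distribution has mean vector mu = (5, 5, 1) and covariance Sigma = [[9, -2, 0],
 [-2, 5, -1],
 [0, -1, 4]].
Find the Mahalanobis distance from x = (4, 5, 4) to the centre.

Step 1 — centre the observation: (x - mu) = (-1, 0, 3).

Step 2 — invert Sigma (cofactor / det for 3×3, or solve directly):
  Sigma^{-1} = [[0.1226, 0.0516, 0.0129],
 [0.0516, 0.2323, 0.0581],
 [0.0129, 0.0581, 0.2645]].

Step 3 — form the quadratic (x - mu)^T · Sigma^{-1} · (x - mu):
  Sigma^{-1} · (x - mu) = (-0.0839, 0.1226, 0.7806).
  (x - mu)^T · [Sigma^{-1} · (x - mu)] = (-1)·(-0.0839) + (0)·(0.1226) + (3)·(0.7806) = 2.4258.

Step 4 — take square root: d = √(2.4258) ≈ 1.5575.

d(x, mu) = √(2.4258) ≈ 1.5575


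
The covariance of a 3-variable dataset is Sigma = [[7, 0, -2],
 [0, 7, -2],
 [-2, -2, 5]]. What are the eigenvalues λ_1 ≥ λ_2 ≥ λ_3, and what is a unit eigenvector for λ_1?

Step 1 — characteristic polynomial p(λ) = det(λI - Sigma) = λ³ - tr·λ² + c_1·λ - det, where tr = trace, c_1 = sum of the principal 2×2 minors, det = det(Sigma):
  tr = 7 + 7 + 5 = 19,
  c_1 = (7·7 - (0)²) + (7·5 - (-2)²) + (7·5 - (-2)²) = 49 + 31 + 31 = 111,
  det = 7·(7·5 - (-2)²) - (0)·((0)·5 - (-2)·(-2)) + (-2)·((0)·(-2) - 7·(-2)) = 7·(31) - (0)·(-4) + (-2)·(14) = 189.
  So p(λ) = λ³ - 19λ² + 111λ - 189.
Step 2 — look for an integer root (rational root theorem: any rational root is an integer divisor of 189). Testing λ = 3:
  p(3) = 27 - 171 + 333 - 189 = 0  ✓
  Dividing out (λ - 3): p(λ) = (λ - 3)(λ² - 16λ + 63).
Step 3 — remaining eigenvalues from the quadratic λ² - 16λ + 63 = 0:
  Δ = 16² - 4·63 = 256 - 252 = 4,  λ = (16 ± √4)/2 = (16 ± 2)/2 = 9 or 7.
  Sorted: λ_1 = 9,  λ_2 = 7,  λ_3 = 3  (check: sum = 19 = tr ✓).

Step 4 — unit eigenvector for λ_1 = 9: v spans the null space of (Sigma - λ_1 I), whose rows are
  r_1 = (-2, 0, -2),  r_2 = (0, -2, -2),  r_3 = (-2, -2, -4).
  v is orthogonal to every row, so take v ∝ r_1 × r_2 = ((0)·(-2) - (-2)·(-2), (-2)·(0) - (-2)·(-2), (-2)·(-2) - (0)·(0)) = (-4, -4, 4).
  Rescale (divide by 4; multiply by -1 so the first nonzero entry is positive): u = (1, 1, -1).
  ||u|| = √((1)² + (1)² + (-1)²) = √(3) ≈ 1.7321,  v_1 = u/||u|| ≈ (0.5774, 0.5774, -0.5774) (||v_1|| = 1).

λ_1 = 9,  λ_2 = 7,  λ_3 = 3;  v_1 ≈ (0.5774, 0.5774, -0.5774)


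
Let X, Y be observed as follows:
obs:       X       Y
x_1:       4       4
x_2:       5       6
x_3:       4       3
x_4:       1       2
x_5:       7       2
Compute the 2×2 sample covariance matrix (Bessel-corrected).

Step 1 — column means:
  mean(X) = (4 + 5 + 4 + 1 + 7) / 5 = 21/5 = 4.2
  mean(Y) = (4 + 6 + 3 + 2 + 2) / 5 = 17/5 = 3.4

Step 2 — sample covariance S[i,j] = (1/(n-1)) · Σ_k (x_{k,i} - mean_i) · (x_{k,j} - mean_j), with n-1 = 4.
  S[X,X] = ((-0.2)·(-0.2) + (0.8)·(0.8) + (-0.2)·(-0.2) + (-3.2)·(-3.2) + (2.8)·(2.8)) / 4 = 18.8/4 = 4.7
  S[X,Y] = ((-0.2)·(0.6) + (0.8)·(2.6) + (-0.2)·(-0.4) + (-3.2)·(-1.4) + (2.8)·(-1.4)) / 4 = 2.6/4 = 0.65
  S[Y,Y] = ((0.6)·(0.6) + (2.6)·(2.6) + (-0.4)·(-0.4) + (-1.4)·(-1.4) + (-1.4)·(-1.4)) / 4 = 11.2/4 = 2.8

S is symmetric (S[j,i] = S[i,j]). Assembling:

S = [[4.7, 0.65],
 [0.65, 2.8]]


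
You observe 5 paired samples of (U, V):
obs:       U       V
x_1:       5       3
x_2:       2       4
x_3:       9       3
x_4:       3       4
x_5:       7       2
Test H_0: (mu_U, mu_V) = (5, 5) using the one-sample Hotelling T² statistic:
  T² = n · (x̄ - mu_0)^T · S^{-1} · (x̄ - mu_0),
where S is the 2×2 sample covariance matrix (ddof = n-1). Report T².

Step 1 — sample mean vector:
  mean(U) = (5 + 2 + 9 + 3 + 7) / 5 = 26/5 = 5.2
  mean(V) = (3 + 4 + 3 + 4 + 2) / 5 = 16/5 = 3.2
  x̄ = (5.2, 3.2),  deviation x̄ - mu_0 = (5.2, 3.2) - (5, 5) = (0.2, -1.8).

Step 2 — sample covariance matrix, S[i,j] = (1/(n-1)) · Σ_k (x_{k,i} - mean_i) · (x_{k,j} - mean_j), divisor n-1 = 4:
  S[U,U] = ((-0.2)·(-0.2) + (-3.2)·(-3.2) + (3.8)·(3.8) + (-2.2)·(-2.2) + (1.8)·(1.8)) / 4 = 32.8/4 = 8.2
  S[U,V] = ((-0.2)·(-0.2) + (-3.2)·(0.8) + (3.8)·(-0.2) + (-2.2)·(0.8) + (1.8)·(-1.2)) / 4 = -7.2/4 = -1.8
  S[V,V] = ((-0.2)·(-0.2) + (0.8)·(0.8) + (-0.2)·(-0.2) + (0.8)·(0.8) + (-1.2)·(-1.2)) / 4 = 2.8/4 = 0.7
  S = [[8.2, -1.8],
 [-1.8, 0.7]].

Step 3 — invert S. det(S) = 8.2·0.7 - (-1.8)² = 2.5.
  S^{-1} = (1/det) · [[d, -b], [-b, a]] = [[0.28, 0.72],
 [0.72, 3.28]].

Step 4 — quadratic form (x̄ - mu_0)^T · S^{-1} · (x̄ - mu_0):
  S^{-1} · (x̄ - mu_0) = (-1.24, -5.76),
  (x̄ - mu_0)^T · [...] = (0.2)·(-1.24) + (-1.8)·(-5.76) = 10.12.

Step 5 — scale by n: T² = 5 · 10.12 = 50.6.

T² ≈ 50.6


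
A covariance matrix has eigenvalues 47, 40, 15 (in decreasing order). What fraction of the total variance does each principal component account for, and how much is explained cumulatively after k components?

Step 1 — total variance = trace(Sigma) = Σ λ_i = 47 + 40 + 15 = 102.

Step 2 — fraction explained by component i = λ_i / Σ λ:
  PC1: 47/102 = 0.4608
  PC2: 40/102 = 0.3922
  PC3: 15/102 = 0.1471

Step 3 — cumulative fraction after k components = (λ_1 + ... + λ_k) / Σ λ:
  k = 1: 47/102 = 0.4608
  k = 2: (47 + 40)/102 = 87/102 = 0.8529
  k = 3: (47 + 40 + 15)/102 = 102/102 = 1

Summary (fraction, with percent):

explained: PC1 0.4608 (46.08%), PC2 0.3922 (39.22%), PC3 0.1471 (14.71%);  cumulative: 0.4608, 0.8529, 1


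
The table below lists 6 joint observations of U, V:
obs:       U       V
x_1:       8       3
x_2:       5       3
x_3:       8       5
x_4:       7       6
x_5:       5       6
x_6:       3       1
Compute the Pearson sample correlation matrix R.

Step 1 — column means:
  mean(U) = (8 + 5 + 8 + 7 + 5 + 3) / 6 = 36/6 = 6
  mean(V) = (3 + 3 + 5 + 6 + 6 + 1) / 6 = 24/6 = 4

Step 2 — sample variances and covariances s[i,j] = (1/(n-1)) · Σ_k (x_{k,i} - mean_i) · (x_{k,j} - mean_j), with n-1 = 5:
  s[U,U] = ((2)·(2) + (-1)·(-1) + (2)·(2) + (1)·(1) + (-1)·(-1) + (-3)·(-3)) / 5 = 20/5 = 4
  s[U,V] = ((2)·(-1) + (-1)·(-1) + (2)·(1) + (1)·(2) + (-1)·(2) + (-3)·(-3)) / 5 = 10/5 = 2
  s[V,V] = ((-1)·(-1) + (-1)·(-1) + (1)·(1) + (2)·(2) + (2)·(2) + (-3)·(-3)) / 5 = 20/5 = 4
  Sample standard deviations s_i = √(s[i,i]):
  s(U) = √(4) = 2
  s(V) = √(4) = 2

Step 3 — r_{ij} = s_{ij} / (s_i · s_j):
  r[U,U] = 1 (diagonal).
  r[U,V] = 2 / (2 · 2) = 2 / 4 = 0.5
  r[V,V] = 1 (diagonal).

R is symmetric with unit diagonal. Assembling:

R = [[1, 0.5],
 [0.5, 1]]


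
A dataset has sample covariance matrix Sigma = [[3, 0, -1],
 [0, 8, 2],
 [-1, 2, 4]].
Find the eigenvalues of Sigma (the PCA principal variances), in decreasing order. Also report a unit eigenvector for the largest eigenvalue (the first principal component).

Step 1 — characteristic polynomial p(λ) = det(λI - Sigma) = λ³ - tr·λ² + c_1·λ - det, where tr = trace, c_1 = sum of the principal 2×2 minors, det = det(Sigma):
  tr = 3 + 8 + 4 = 15,
  c_1 = (3·8 - (0)²) + (3·4 - (-1)²) + (8·4 - (2)²) = 24 + 11 + 28 = 63,
  det = 3·(8·4 - (2)²) - (0)·((0)·4 - (2)·(-1)) + (-1)·((0)·(2) - 8·(-1)) = 3·(28) - (0)·(2) + (-1)·(8) = 76.
  So p(λ) = λ³ - 15λ² + 63λ - 76.
Step 2 — look for an integer root (rational root theorem: any rational root is an integer divisor of 76). Testing λ = 4:
  p(4) = 64 - 240 + 252 - 76 = 0  ✓
  Dividing out (λ - 4): p(λ) = (λ - 4)(λ² - 11λ + 19).
Step 3 — remaining eigenvalues from the quadratic λ² - 11λ + 19 = 0:
  Δ = 11² - 4·19 = 121 - 76 = 45,  λ = (11 ± √45)/2 = (11 ± 6.7082)/2 ≈ 8.8541 or 2.1459.
  Sorted: λ_1 = 8.8541,  λ_2 = 4,  λ_3 = 2.1459  (check: sum = 15 = tr ✓).

Step 4 — unit eigenvector for λ_1 ≈ 8.8541: v spans the null space of (Sigma - λ_1 I), whose rows are
  r_1 = (-5.8541, 0, -1),  r_2 = (0, -0.8541, 2),  r_3 = (-1, 2, -4.8541).
  v is orthogonal to every row, so take v ∝ r_1 × r_2 = ((0)·(2) - (-1)·(-0.8541), (-1)·(0) - (-5.8541)·(2), (-5.8541)·(-0.8541) - (0)·(0)) ≈ (-0.8541, 11.7082, 5).
  Rescale (multiply by -1 so the first nonzero entry is positive): u = (0.8541, -11.7082, -5).
  ||u|| = √((0.8541)² + (-11.7082)² + (-5)²) = √(162.8115) ≈ 12.7598,  v_1 = u/||u|| ≈ (0.0669, -0.9176, -0.3919) (||v_1|| = 1).

λ_1 = 8.8541,  λ_2 = 4,  λ_3 = 2.1459;  v_1 ≈ (0.0669, -0.9176, -0.3919)


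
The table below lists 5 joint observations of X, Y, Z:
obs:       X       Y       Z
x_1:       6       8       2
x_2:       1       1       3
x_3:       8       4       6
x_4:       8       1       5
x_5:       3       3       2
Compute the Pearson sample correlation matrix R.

Step 1 — column means:
  mean(X) = (6 + 1 + 8 + 8 + 3) / 5 = 26/5 = 5.2
  mean(Y) = (8 + 1 + 4 + 1 + 3) / 5 = 17/5 = 3.4
  mean(Z) = (2 + 3 + 6 + 5 + 2) / 5 = 18/5 = 3.6

Step 2 — sample variances and covariances s[i,j] = (1/(n-1)) · Σ_k (x_{k,i} - mean_i) · (x_{k,j} - mean_j), with n-1 = 4:
  s[X,X] = ((0.8)·(0.8) + (-4.2)·(-4.2) + (2.8)·(2.8) + (2.8)·(2.8) + (-2.2)·(-2.2)) / 4 = 38.8/4 = 9.7
  s[X,Y] = ((0.8)·(4.6) + (-4.2)·(-2.4) + (2.8)·(0.6) + (2.8)·(-2.4) + (-2.2)·(-0.4)) / 4 = 9.6/4 = 2.4
  s[X,Z] = ((0.8)·(-1.6) + (-4.2)·(-0.6) + (2.8)·(2.4) + (2.8)·(1.4) + (-2.2)·(-1.6)) / 4 = 15.4/4 = 3.85
  s[Y,Y] = ((4.6)·(4.6) + (-2.4)·(-2.4) + (0.6)·(0.6) + (-2.4)·(-2.4) + (-0.4)·(-0.4)) / 4 = 33.2/4 = 8.3
  s[Y,Z] = ((4.6)·(-1.6) + (-2.4)·(-0.6) + (0.6)·(2.4) + (-2.4)·(1.4) + (-0.4)·(-1.6)) / 4 = -7.2/4 = -1.8
  s[Z,Z] = ((-1.6)·(-1.6) + (-0.6)·(-0.6) + (2.4)·(2.4) + (1.4)·(1.4) + (-1.6)·(-1.6)) / 4 = 13.2/4 = 3.3
  Sample standard deviations s_i = √(s[i,i]):
  s(X) = √(9.7) = 3.1145
  s(Y) = √(8.3) = 2.881
  s(Z) = √(3.3) = 1.8166

Step 3 — r_{ij} = s_{ij} / (s_i · s_j):
  r[X,X] = 1 (diagonal).
  r[X,Y] = 2.4 / (3.1145 · 2.881) = 2.4 / 8.9727 = 0.2675
  r[X,Z] = 3.85 / (3.1145 · 1.8166) = 3.85 / 5.6577 = 0.6805
  r[Y,Y] = 1 (diagonal).
  r[Y,Z] = -1.8 / (2.881 · 1.8166) = -1.8 / 5.2335 = -0.3439
  r[Z,Z] = 1 (diagonal).

R is symmetric with unit diagonal. Assembling:

R = [[1, 0.2675, 0.6805],
 [0.2675, 1, -0.3439],
 [0.6805, -0.3439, 1]]


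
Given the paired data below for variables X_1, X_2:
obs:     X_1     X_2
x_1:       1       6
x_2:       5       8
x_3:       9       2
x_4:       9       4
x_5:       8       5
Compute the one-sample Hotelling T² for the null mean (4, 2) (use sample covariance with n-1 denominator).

Step 1 — sample mean vector:
  mean(X_1) = (1 + 5 + 9 + 9 + 8) / 5 = 32/5 = 6.4
  mean(X_2) = (6 + 8 + 2 + 4 + 5) / 5 = 25/5 = 5
  x̄ = (6.4, 5),  deviation x̄ - mu_0 = (6.4, 5) - (4, 2) = (2.4, 3).

Step 2 — sample covariance matrix, S[i,j] = (1/(n-1)) · Σ_k (x_{k,i} - mean_i) · (x_{k,j} - mean_j), divisor n-1 = 4:
  S[X_1,X_1] = ((-5.4)·(-5.4) + (-1.4)·(-1.4) + (2.6)·(2.6) + (2.6)·(2.6) + (1.6)·(1.6)) / 4 = 47.2/4 = 11.8
  S[X_1,X_2] = ((-5.4)·(1) + (-1.4)·(3) + (2.6)·(-3) + (2.6)·(-1) + (1.6)·(0)) / 4 = -20/4 = -5
  S[X_2,X_2] = ((1)·(1) + (3)·(3) + (-3)·(-3) + (-1)·(-1) + (0)·(0)) / 4 = 20/4 = 5
  S = [[11.8, -5],
 [-5, 5]].

Step 3 — invert S. det(S) = 11.8·5 - (-5)² = 34.
  S^{-1} = (1/det) · [[d, -b], [-b, a]] = [[0.1471, 0.1471],
 [0.1471, 0.3471]].

Step 4 — quadratic form (x̄ - mu_0)^T · S^{-1} · (x̄ - mu_0):
  S^{-1} · (x̄ - mu_0) = (0.7941, 1.3941),
  (x̄ - mu_0)^T · [...] = (2.4)·(0.7941) + (3)·(1.3941) = 6.0882.

Step 5 — scale by n: T² = 5 · 6.0882 = 30.4412.

T² ≈ 30.4412


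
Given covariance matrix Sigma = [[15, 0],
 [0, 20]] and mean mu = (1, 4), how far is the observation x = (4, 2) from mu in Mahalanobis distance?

Step 1 — centre the observation: (x - mu) = (3, -2).

Step 2 — invert Sigma. det(Sigma) = 15·20 - (0)² = 300.
  Sigma^{-1} = (1/det) · [[d, -b], [-b, a]] = [[0.0667, 0],
 [0, 0.05]].

Step 3 — form the quadratic (x - mu)^T · Sigma^{-1} · (x - mu):
  Sigma^{-1} · (x - mu) = (0.2, -0.1).
  (x - mu)^T · [Sigma^{-1} · (x - mu)] = (3)·(0.2) + (-2)·(-0.1) = 0.8.

Step 4 — take square root: d = √(0.8) ≈ 0.8944.

d(x, mu) = √(0.8) ≈ 0.8944


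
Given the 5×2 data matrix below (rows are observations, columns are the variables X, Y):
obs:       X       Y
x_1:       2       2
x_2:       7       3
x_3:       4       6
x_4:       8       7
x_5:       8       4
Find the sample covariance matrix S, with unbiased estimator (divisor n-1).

Step 1 — column means:
  mean(X) = (2 + 7 + 4 + 8 + 8) / 5 = 29/5 = 5.8
  mean(Y) = (2 + 3 + 6 + 7 + 4) / 5 = 22/5 = 4.4

Step 2 — sample covariance S[i,j] = (1/(n-1)) · Σ_k (x_{k,i} - mean_i) · (x_{k,j} - mean_j), with n-1 = 4.
  S[X,X] = ((-3.8)·(-3.8) + (1.2)·(1.2) + (-1.8)·(-1.8) + (2.2)·(2.2) + (2.2)·(2.2)) / 4 = 28.8/4 = 7.2
  S[X,Y] = ((-3.8)·(-2.4) + (1.2)·(-1.4) + (-1.8)·(1.6) + (2.2)·(2.6) + (2.2)·(-0.4)) / 4 = 9.4/4 = 2.35
  S[Y,Y] = ((-2.4)·(-2.4) + (-1.4)·(-1.4) + (1.6)·(1.6) + (2.6)·(2.6) + (-0.4)·(-0.4)) / 4 = 17.2/4 = 4.3

S is symmetric (S[j,i] = S[i,j]). Assembling:

S = [[7.2, 2.35],
 [2.35, 4.3]]


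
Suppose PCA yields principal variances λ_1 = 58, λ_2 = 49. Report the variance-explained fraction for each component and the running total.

Step 1 — total variance = trace(Sigma) = Σ λ_i = 58 + 49 = 107.

Step 2 — fraction explained by component i = λ_i / Σ λ:
  PC1: 58/107 = 0.5421
  PC2: 49/107 = 0.4579

Step 3 — cumulative fraction after k components = (λ_1 + ... + λ_k) / Σ λ:
  k = 1: 58/107 = 0.5421
  k = 2: (58 + 49)/107 = 107/107 = 1

Summary (fraction, with percent):

explained: PC1 0.5421 (54.21%), PC2 0.4579 (45.79%);  cumulative: 0.5421, 1


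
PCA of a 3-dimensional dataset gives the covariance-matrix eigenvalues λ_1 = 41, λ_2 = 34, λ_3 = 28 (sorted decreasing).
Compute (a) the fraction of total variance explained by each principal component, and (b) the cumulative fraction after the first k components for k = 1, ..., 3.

Step 1 — total variance = trace(Sigma) = Σ λ_i = 41 + 34 + 28 = 103.

Step 2 — fraction explained by component i = λ_i / Σ λ:
  PC1: 41/103 = 0.3981
  PC2: 34/103 = 0.3301
  PC3: 28/103 = 0.2718

Step 3 — cumulative fraction after k components = (λ_1 + ... + λ_k) / Σ λ:
  k = 1: 41/103 = 0.3981
  k = 2: (41 + 34)/103 = 75/103 = 0.7282
  k = 3: (41 + 34 + 28)/103 = 103/103 = 1

Summary (fraction, with percent):

explained: PC1 0.3981 (39.81%), PC2 0.3301 (33.01%), PC3 0.2718 (27.18%);  cumulative: 0.3981, 0.7282, 1


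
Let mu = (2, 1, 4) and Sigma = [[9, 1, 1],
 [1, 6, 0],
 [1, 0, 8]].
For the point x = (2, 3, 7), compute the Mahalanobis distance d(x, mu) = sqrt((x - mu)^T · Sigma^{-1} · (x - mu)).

Step 1 — centre the observation: (x - mu) = (0, 2, 3).

Step 2 — invert Sigma (cofactor / det for 3×3, or solve directly):
  Sigma^{-1} = [[0.1148, -0.0191, -0.0144],
 [-0.0191, 0.1699, 0.0024],
 [-0.0144, 0.0024, 0.1268]].

Step 3 — form the quadratic (x - mu)^T · Sigma^{-1} · (x - mu):
  Sigma^{-1} · (x - mu) = (-0.0813, 0.3469, 0.3852).
  (x - mu)^T · [Sigma^{-1} · (x - mu)] = (0)·(-0.0813) + (2)·(0.3469) + (3)·(0.3852) = 1.8493.

Step 4 — take square root: d = √(1.8493) ≈ 1.3599.

d(x, mu) = √(1.8493) ≈ 1.3599


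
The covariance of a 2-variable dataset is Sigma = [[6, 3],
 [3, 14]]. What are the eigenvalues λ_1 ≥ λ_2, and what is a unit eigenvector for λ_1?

Step 1 — characteristic polynomial of 2×2 Sigma:
  det(Sigma - λI) = λ² - trace · λ + det = 0.
  trace = 6 + 14 = 20, det = 6·14 - (3)² = 75.
Step 2 — discriminant:
  Δ = trace² - 4·det = 400 - 300 = 100.
Step 3 — eigenvalues:
  λ = (trace ± √Δ)/2 = (20 ± 10)/2,
  λ_1 = 15,  λ_2 = 5.

Step 4 — unit eigenvector for λ_1: solve (Sigma - λ_1 I)v = 0. First row:
  (6 - 15)·v_x + (3)·v_y = 0, i.e. (-9)·v_x + (3)·v_y = 0,
  so v ∝ (b, λ_1 - a) = (3, 9) = u.
  ||u|| = √((3)² + (9)²) = √(90) ≈ 9.4868,
  v_1 = u/||u|| ≈ (0.3162, 0.9487) (||v_1|| = 1).

λ_1 = 15,  λ_2 = 5;  v_1 ≈ (0.3162, 0.9487)


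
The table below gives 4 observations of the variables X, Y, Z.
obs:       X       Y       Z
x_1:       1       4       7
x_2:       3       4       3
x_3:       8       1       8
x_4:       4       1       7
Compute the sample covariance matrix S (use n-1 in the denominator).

Step 1 — column means:
  mean(X) = (1 + 3 + 8 + 4) / 4 = 16/4 = 4
  mean(Y) = (4 + 4 + 1 + 1) / 4 = 10/4 = 2.5
  mean(Z) = (7 + 3 + 8 + 7) / 4 = 25/4 = 6.25

Step 2 — sample covariance S[i,j] = (1/(n-1)) · Σ_k (x_{k,i} - mean_i) · (x_{k,j} - mean_j), with n-1 = 3.
  S[X,X] = ((-3)·(-3) + (-1)·(-1) + (4)·(4) + (0)·(0)) / 3 = 26/3 = 8.6667
  S[X,Y] = ((-3)·(1.5) + (-1)·(1.5) + (4)·(-1.5) + (0)·(-1.5)) / 3 = -12/3 = -4
  S[X,Z] = ((-3)·(0.75) + (-1)·(-3.25) + (4)·(1.75) + (0)·(0.75)) / 3 = 8/3 = 2.6667
  S[Y,Y] = ((1.5)·(1.5) + (1.5)·(1.5) + (-1.5)·(-1.5) + (-1.5)·(-1.5)) / 3 = 9/3 = 3
  S[Y,Z] = ((1.5)·(0.75) + (1.5)·(-3.25) + (-1.5)·(1.75) + (-1.5)·(0.75)) / 3 = -7.5/3 = -2.5
  S[Z,Z] = ((0.75)·(0.75) + (-3.25)·(-3.25) + (1.75)·(1.75) + (0.75)·(0.75)) / 3 = 14.75/3 = 4.9167

S is symmetric (S[j,i] = S[i,j]). Assembling:

S = [[8.6667, -4, 2.6667],
 [-4, 3, -2.5],
 [2.6667, -2.5, 4.9167]]


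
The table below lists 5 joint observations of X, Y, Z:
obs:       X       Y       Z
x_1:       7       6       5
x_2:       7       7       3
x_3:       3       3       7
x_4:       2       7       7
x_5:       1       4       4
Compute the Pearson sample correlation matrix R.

Step 1 — column means:
  mean(X) = (7 + 7 + 3 + 2 + 1) / 5 = 20/5 = 4
  mean(Y) = (6 + 7 + 3 + 7 + 4) / 5 = 27/5 = 5.4
  mean(Z) = (5 + 3 + 7 + 7 + 4) / 5 = 26/5 = 5.2

Step 2 — sample variances and covariances s[i,j] = (1/(n-1)) · Σ_k (x_{k,i} - mean_i) · (x_{k,j} - mean_j), with n-1 = 4:
  s[X,X] = ((3)·(3) + (3)·(3) + (-1)·(-1) + (-2)·(-2) + (-3)·(-3)) / 4 = 32/4 = 8
  s[X,Y] = ((3)·(0.6) + (3)·(1.6) + (-1)·(-2.4) + (-2)·(1.6) + (-3)·(-1.4)) / 4 = 10/4 = 2.5
  s[X,Z] = ((3)·(-0.2) + (3)·(-2.2) + (-1)·(1.8) + (-2)·(1.8) + (-3)·(-1.2)) / 4 = -9/4 = -2.25
  s[Y,Y] = ((0.6)·(0.6) + (1.6)·(1.6) + (-2.4)·(-2.4) + (1.6)·(1.6) + (-1.4)·(-1.4)) / 4 = 13.2/4 = 3.3
  s[Y,Z] = ((0.6)·(-0.2) + (1.6)·(-2.2) + (-2.4)·(1.8) + (1.6)·(1.8) + (-1.4)·(-1.2)) / 4 = -3.4/4 = -0.85
  s[Z,Z] = ((-0.2)·(-0.2) + (-2.2)·(-2.2) + (1.8)·(1.8) + (1.8)·(1.8) + (-1.2)·(-1.2)) / 4 = 12.8/4 = 3.2
  Sample standard deviations s_i = √(s[i,i]):
  s(X) = √(8) = 2.8284
  s(Y) = √(3.3) = 1.8166
  s(Z) = √(3.2) = 1.7889

Step 3 — r_{ij} = s_{ij} / (s_i · s_j):
  r[X,X] = 1 (diagonal).
  r[X,Y] = 2.5 / (2.8284 · 1.8166) = 2.5 / 5.1381 = 0.4866
  r[X,Z] = -2.25 / (2.8284 · 1.7889) = -2.25 / 5.0596 = -0.4447
  r[Y,Y] = 1 (diagonal).
  r[Y,Z] = -0.85 / (1.8166 · 1.7889) = -0.85 / 3.2496 = -0.2616
  r[Z,Z] = 1 (diagonal).

R is symmetric with unit diagonal. Assembling:

R = [[1, 0.4866, -0.4447],
 [0.4866, 1, -0.2616],
 [-0.4447, -0.2616, 1]]


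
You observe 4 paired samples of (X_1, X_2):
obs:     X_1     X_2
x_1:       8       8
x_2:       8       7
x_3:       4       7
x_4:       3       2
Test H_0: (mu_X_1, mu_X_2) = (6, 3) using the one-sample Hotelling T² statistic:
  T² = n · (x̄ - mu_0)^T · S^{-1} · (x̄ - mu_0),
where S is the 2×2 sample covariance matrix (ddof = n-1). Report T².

Step 1 — sample mean vector:
  mean(X_1) = (8 + 8 + 4 + 3) / 4 = 23/4 = 5.75
  mean(X_2) = (8 + 7 + 7 + 2) / 4 = 24/4 = 6
  x̄ = (5.75, 6),  deviation x̄ - mu_0 = (5.75, 6) - (6, 3) = (-0.25, 3).

Step 2 — sample covariance matrix, S[i,j] = (1/(n-1)) · Σ_k (x_{k,i} - mean_i) · (x_{k,j} - mean_j), divisor n-1 = 3:
  S[X_1,X_1] = ((2.25)·(2.25) + (2.25)·(2.25) + (-1.75)·(-1.75) + (-2.75)·(-2.75)) / 3 = 20.75/3 = 6.9167
  S[X_1,X_2] = ((2.25)·(2) + (2.25)·(1) + (-1.75)·(1) + (-2.75)·(-4)) / 3 = 16/3 = 5.3333
  S[X_2,X_2] = ((2)·(2) + (1)·(1) + (1)·(1) + (-4)·(-4)) / 3 = 22/3 = 7.3333
  S = [[6.9167, 5.3333],
 [5.3333, 7.3333]].

Step 3 — invert S. det(S) = 6.9167·7.3333 - (5.3333)² = 22.2778.
  S^{-1} = (1/det) · [[d, -b], [-b, a]] = [[0.3292, -0.2394],
 [-0.2394, 0.3105]].

Step 4 — quadratic form (x̄ - mu_0)^T · S^{-1} · (x̄ - mu_0):
  S^{-1} · (x̄ - mu_0) = (-0.8005, 0.9913),
  (x̄ - mu_0)^T · [...] = (-0.25)·(-0.8005) + (3)·(0.9913) = 3.1739.

Step 5 — scale by n: T² = 4 · 3.1739 = 12.6958.

T² ≈ 12.6958


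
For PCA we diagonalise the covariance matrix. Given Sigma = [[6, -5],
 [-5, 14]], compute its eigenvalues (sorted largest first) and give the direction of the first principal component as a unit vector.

Step 1 — characteristic polynomial of 2×2 Sigma:
  det(Sigma - λI) = λ² - trace · λ + det = 0.
  trace = 6 + 14 = 20, det = 6·14 - (-5)² = 59.
Step 2 — discriminant:
  Δ = trace² - 4·det = 400 - 236 = 164.
Step 3 — eigenvalues:
  λ = (trace ± √Δ)/2 = (20 ± 12.8062)/2,
  λ_1 = 16.4031,  λ_2 = 3.5969.

Step 4 — unit eigenvector for λ_1: solve (Sigma - λ_1 I)v = 0. First row:
  (6 - 16.4031)·v_x + (-5)·v_y = 0, i.e. (-10.4031)·v_x + (-5)·v_y = 0,
  so v ∝ (b, λ_1 - a) = (-5, 10.4031); multiply by -1 so the first entry is positive: u = (5, -10.4031).
  ||u|| = √((5)² + (-10.4031)²) = √(133.225) ≈ 11.5423,
  v_1 = u/||u|| ≈ (0.4332, -0.9013) (||v_1|| = 1).

λ_1 = 16.4031,  λ_2 = 3.5969;  v_1 ≈ (0.4332, -0.9013)


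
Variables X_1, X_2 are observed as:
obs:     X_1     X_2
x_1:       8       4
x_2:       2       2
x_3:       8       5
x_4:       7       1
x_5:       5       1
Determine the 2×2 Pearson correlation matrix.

Step 1 — column means:
  mean(X_1) = (8 + 2 + 8 + 7 + 5) / 5 = 30/5 = 6
  mean(X_2) = (4 + 2 + 5 + 1 + 1) / 5 = 13/5 = 2.6

Step 2 — sample variances and covariances s[i,j] = (1/(n-1)) · Σ_k (x_{k,i} - mean_i) · (x_{k,j} - mean_j), with n-1 = 4:
  s[X_1,X_1] = ((2)·(2) + (-4)·(-4) + (2)·(2) + (1)·(1) + (-1)·(-1)) / 4 = 26/4 = 6.5
  s[X_1,X_2] = ((2)·(1.4) + (-4)·(-0.6) + (2)·(2.4) + (1)·(-1.6) + (-1)·(-1.6)) / 4 = 10/4 = 2.5
  s[X_2,X_2] = ((1.4)·(1.4) + (-0.6)·(-0.6) + (2.4)·(2.4) + (-1.6)·(-1.6) + (-1.6)·(-1.6)) / 4 = 13.2/4 = 3.3
  Sample standard deviations s_i = √(s[i,i]):
  s(X_1) = √(6.5) = 2.5495
  s(X_2) = √(3.3) = 1.8166

Step 3 — r_{ij} = s_{ij} / (s_i · s_j):
  r[X_1,X_1] = 1 (diagonal).
  r[X_1,X_2] = 2.5 / (2.5495 · 1.8166) = 2.5 / 4.6314 = 0.5398
  r[X_2,X_2] = 1 (diagonal).

R is symmetric with unit diagonal. Assembling:

R = [[1, 0.5398],
 [0.5398, 1]]


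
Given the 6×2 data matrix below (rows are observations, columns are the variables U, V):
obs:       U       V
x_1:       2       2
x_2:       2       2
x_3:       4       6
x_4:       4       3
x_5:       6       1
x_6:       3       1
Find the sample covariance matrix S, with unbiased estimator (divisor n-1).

Step 1 — column means:
  mean(U) = (2 + 2 + 4 + 4 + 6 + 3) / 6 = 21/6 = 3.5
  mean(V) = (2 + 2 + 6 + 3 + 1 + 1) / 6 = 15/6 = 2.5

Step 2 — sample covariance S[i,j] = (1/(n-1)) · Σ_k (x_{k,i} - mean_i) · (x_{k,j} - mean_j), with n-1 = 5.
  S[U,U] = ((-1.5)·(-1.5) + (-1.5)·(-1.5) + (0.5)·(0.5) + (0.5)·(0.5) + (2.5)·(2.5) + (-0.5)·(-0.5)) / 5 = 11.5/5 = 2.3
  S[U,V] = ((-1.5)·(-0.5) + (-1.5)·(-0.5) + (0.5)·(3.5) + (0.5)·(0.5) + (2.5)·(-1.5) + (-0.5)·(-1.5)) / 5 = 0.5/5 = 0.1
  S[V,V] = ((-0.5)·(-0.5) + (-0.5)·(-0.5) + (3.5)·(3.5) + (0.5)·(0.5) + (-1.5)·(-1.5) + (-1.5)·(-1.5)) / 5 = 17.5/5 = 3.5

S is symmetric (S[j,i] = S[i,j]). Assembling:

S = [[2.3, 0.1],
 [0.1, 3.5]]


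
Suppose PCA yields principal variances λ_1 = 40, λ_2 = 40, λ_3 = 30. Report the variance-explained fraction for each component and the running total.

Step 1 — total variance = trace(Sigma) = Σ λ_i = 40 + 40 + 30 = 110.

Step 2 — fraction explained by component i = λ_i / Σ λ:
  PC1: 40/110 = 0.3636
  PC2: 40/110 = 0.3636
  PC3: 30/110 = 0.2727

Step 3 — cumulative fraction after k components = (λ_1 + ... + λ_k) / Σ λ:
  k = 1: 40/110 = 0.3636
  k = 2: (40 + 40)/110 = 80/110 = 0.7273
  k = 3: (40 + 40 + 30)/110 = 110/110 = 1

Summary (fraction, with percent):

explained: PC1 0.3636 (36.36%), PC2 0.3636 (36.36%), PC3 0.2727 (27.27%);  cumulative: 0.3636, 0.7273, 1


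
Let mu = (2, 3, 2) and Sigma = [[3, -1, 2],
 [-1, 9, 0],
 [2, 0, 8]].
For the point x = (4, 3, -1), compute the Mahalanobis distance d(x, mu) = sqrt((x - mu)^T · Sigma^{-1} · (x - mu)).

Step 1 — centre the observation: (x - mu) = (2, 0, -3).

Step 2 — invert Sigma (cofactor / det for 3×3, or solve directly):
  Sigma^{-1} = [[0.4186, 0.0465, -0.1047],
 [0.0465, 0.1163, -0.0116],
 [-0.1047, -0.0116, 0.1512]].

Step 3 — form the quadratic (x - mu)^T · Sigma^{-1} · (x - mu):
  Sigma^{-1} · (x - mu) = (1.1512, 0.1279, -0.6628).
  (x - mu)^T · [Sigma^{-1} · (x - mu)] = (2)·(1.1512) + (0)·(0.1279) + (-3)·(-0.6628) = 4.2907.

Step 4 — take square root: d = √(4.2907) ≈ 2.0714.

d(x, mu) = √(4.2907) ≈ 2.0714


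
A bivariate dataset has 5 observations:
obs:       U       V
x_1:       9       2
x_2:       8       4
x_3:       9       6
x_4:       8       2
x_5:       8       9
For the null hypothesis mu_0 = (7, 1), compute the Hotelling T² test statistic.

Step 1 — sample mean vector:
  mean(U) = (9 + 8 + 9 + 8 + 8) / 5 = 42/5 = 8.4
  mean(V) = (2 + 4 + 6 + 2 + 9) / 5 = 23/5 = 4.6
  x̄ = (8.4, 4.6),  deviation x̄ - mu_0 = (8.4, 4.6) - (7, 1) = (1.4, 3.6).

Step 2 — sample covariance matrix, S[i,j] = (1/(n-1)) · Σ_k (x_{k,i} - mean_i) · (x_{k,j} - mean_j), divisor n-1 = 4:
  S[U,U] = ((0.6)·(0.6) + (-0.4)·(-0.4) + (0.6)·(0.6) + (-0.4)·(-0.4) + (-0.4)·(-0.4)) / 4 = 1.2/4 = 0.3
  S[U,V] = ((0.6)·(-2.6) + (-0.4)·(-0.6) + (0.6)·(1.4) + (-0.4)·(-2.6) + (-0.4)·(4.4)) / 4 = -1.2/4 = -0.3
  S[V,V] = ((-2.6)·(-2.6) + (-0.6)·(-0.6) + (1.4)·(1.4) + (-2.6)·(-2.6) + (4.4)·(4.4)) / 4 = 35.2/4 = 8.8
  S = [[0.3, -0.3],
 [-0.3, 8.8]].

Step 3 — invert S. det(S) = 0.3·8.8 - (-0.3)² = 2.55.
  S^{-1} = (1/det) · [[d, -b], [-b, a]] = [[3.451, 0.1176],
 [0.1176, 0.1176]].

Step 4 — quadratic form (x̄ - mu_0)^T · S^{-1} · (x̄ - mu_0):
  S^{-1} · (x̄ - mu_0) = (5.2549, 0.5882),
  (x̄ - mu_0)^T · [...] = (1.4)·(5.2549) + (3.6)·(0.5882) = 9.4745.

Step 5 — scale by n: T² = 5 · 9.4745 = 47.3725.

T² ≈ 47.3725


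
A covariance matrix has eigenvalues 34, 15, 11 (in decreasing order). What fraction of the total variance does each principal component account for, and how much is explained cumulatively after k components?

Step 1 — total variance = trace(Sigma) = Σ λ_i = 34 + 15 + 11 = 60.

Step 2 — fraction explained by component i = λ_i / Σ λ:
  PC1: 34/60 = 0.5667
  PC2: 15/60 = 0.25
  PC3: 11/60 = 0.1833

Step 3 — cumulative fraction after k components = (λ_1 + ... + λ_k) / Σ λ:
  k = 1: 34/60 = 0.5667
  k = 2: (34 + 15)/60 = 49/60 = 0.8167
  k = 3: (34 + 15 + 11)/60 = 60/60 = 1

Summary (fraction, with percent):

explained: PC1 0.5667 (56.67%), PC2 0.25 (25%), PC3 0.1833 (18.33%);  cumulative: 0.5667, 0.8167, 1


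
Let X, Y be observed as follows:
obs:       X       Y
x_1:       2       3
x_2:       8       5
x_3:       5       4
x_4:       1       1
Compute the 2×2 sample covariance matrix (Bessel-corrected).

Step 1 — column means:
  mean(X) = (2 + 8 + 5 + 1) / 4 = 16/4 = 4
  mean(Y) = (3 + 5 + 4 + 1) / 4 = 13/4 = 3.25

Step 2 — sample covariance S[i,j] = (1/(n-1)) · Σ_k (x_{k,i} - mean_i) · (x_{k,j} - mean_j), with n-1 = 3.
  S[X,X] = ((-2)·(-2) + (4)·(4) + (1)·(1) + (-3)·(-3)) / 3 = 30/3 = 10
  S[X,Y] = ((-2)·(-0.25) + (4)·(1.75) + (1)·(0.75) + (-3)·(-2.25)) / 3 = 15/3 = 5
  S[Y,Y] = ((-0.25)·(-0.25) + (1.75)·(1.75) + (0.75)·(0.75) + (-2.25)·(-2.25)) / 3 = 8.75/3 = 2.9167

S is symmetric (S[j,i] = S[i,j]). Assembling:

S = [[10, 5],
 [5, 2.9167]]


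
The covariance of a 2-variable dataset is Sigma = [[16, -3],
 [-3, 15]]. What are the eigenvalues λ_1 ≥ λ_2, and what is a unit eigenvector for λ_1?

Step 1 — characteristic polynomial of 2×2 Sigma:
  det(Sigma - λI) = λ² - trace · λ + det = 0.
  trace = 16 + 15 = 31, det = 16·15 - (-3)² = 231.
Step 2 — discriminant:
  Δ = trace² - 4·det = 961 - 924 = 37.
Step 3 — eigenvalues:
  λ = (trace ± √Δ)/2 = (31 ± 6.0828)/2,
  λ_1 = 18.5414,  λ_2 = 12.4586.

Step 4 — unit eigenvector for λ_1: solve (Sigma - λ_1 I)v = 0. First row:
  (16 - 18.5414)·v_x + (-3)·v_y = 0, i.e. (-2.5414)·v_x + (-3)·v_y = 0,
  so v ∝ (b, λ_1 - a) = (-3, 2.5414); multiply by -1 so the first entry is positive: u = (3, -2.5414).
  ||u|| = √((3)² + (-2.5414)²) = √(15.4586) ≈ 3.9317,
  v_1 = u/||u|| ≈ (0.763, -0.6464) (||v_1|| = 1).

λ_1 = 18.5414,  λ_2 = 12.4586;  v_1 ≈ (0.763, -0.6464)


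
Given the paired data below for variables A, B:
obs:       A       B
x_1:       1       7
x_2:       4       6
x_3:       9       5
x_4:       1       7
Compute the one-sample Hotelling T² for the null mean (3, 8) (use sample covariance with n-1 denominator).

Step 1 — sample mean vector:
  mean(A) = (1 + 4 + 9 + 1) / 4 = 15/4 = 3.75
  mean(B) = (7 + 6 + 5 + 7) / 4 = 25/4 = 6.25
  x̄ = (3.75, 6.25),  deviation x̄ - mu_0 = (3.75, 6.25) - (3, 8) = (0.75, -1.75).

Step 2 — sample covariance matrix, S[i,j] = (1/(n-1)) · Σ_k (x_{k,i} - mean_i) · (x_{k,j} - mean_j), divisor n-1 = 3:
  S[A,A] = ((-2.75)·(-2.75) + (0.25)·(0.25) + (5.25)·(5.25) + (-2.75)·(-2.75)) / 3 = 42.75/3 = 14.25
  S[A,B] = ((-2.75)·(0.75) + (0.25)·(-0.25) + (5.25)·(-1.25) + (-2.75)·(0.75)) / 3 = -10.75/3 = -3.5833
  S[B,B] = ((0.75)·(0.75) + (-0.25)·(-0.25) + (-1.25)·(-1.25) + (0.75)·(0.75)) / 3 = 2.75/3 = 0.9167
  S = [[14.25, -3.5833],
 [-3.5833, 0.9167]].

Step 3 — invert S. det(S) = 14.25·0.9167 - (-3.5833)² = 0.2222.
  S^{-1} = (1/det) · [[d, -b], [-b, a]] = [[4.125, 16.125],
 [16.125, 64.125]].

Step 4 — quadratic form (x̄ - mu_0)^T · S^{-1} · (x̄ - mu_0):
  S^{-1} · (x̄ - mu_0) = (-25.125, -100.125),
  (x̄ - mu_0)^T · [...] = (0.75)·(-25.125) + (-1.75)·(-100.125) = 156.375.

Step 5 — scale by n: T² = 4 · 156.375 = 625.5.

T² ≈ 625.5
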